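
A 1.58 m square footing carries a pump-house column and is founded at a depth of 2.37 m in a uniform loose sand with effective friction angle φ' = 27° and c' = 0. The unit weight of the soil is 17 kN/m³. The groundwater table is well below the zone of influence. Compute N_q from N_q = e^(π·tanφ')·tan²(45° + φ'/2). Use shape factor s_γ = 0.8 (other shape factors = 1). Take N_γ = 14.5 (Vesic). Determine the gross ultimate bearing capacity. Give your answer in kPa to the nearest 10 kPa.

q_ult ≈ 690 kPa

tan27° = 0.5095, so N_q = e^(π×0.5095)·tan²(58.5°) = 4.957 × 2.663 = 13.2.
Overburden at base level: q = 17 × 2.37 = 40.29 kPa.
Surcharge term q·N_q = 40.29 × 13.199 = 531.79 kPa; self-weight term 0.5·γ·B·N_γ·s_γ = 0.5 × 17 × 1.58 × 14.5 × 0.8 = 155.79 kPa.
q_ult = 531.79 + 155.79 = 687.58 kPa.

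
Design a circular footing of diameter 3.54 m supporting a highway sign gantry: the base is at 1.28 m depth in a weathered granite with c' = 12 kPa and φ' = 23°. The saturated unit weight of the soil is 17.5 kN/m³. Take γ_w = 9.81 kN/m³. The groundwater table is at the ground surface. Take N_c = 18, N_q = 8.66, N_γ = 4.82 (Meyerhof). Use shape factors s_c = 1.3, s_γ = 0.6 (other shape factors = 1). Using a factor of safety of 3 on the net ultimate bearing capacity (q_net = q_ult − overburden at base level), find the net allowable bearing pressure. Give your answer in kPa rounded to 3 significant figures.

q_all(net) ≈ 132 kPa

γ' = 17.5 − 9.81 = 7.69 kN/m³ (submerged throughout). q = 7.69 × 1.28 = 9.8432 kPa; the same γ' applies in the ½γBN_γ term.
c·N_c·s_c = 12 × 18 × 1.3 = 280.8 kPa
q·N_q = 9.8432 × 8.66 = 85.242 kPa
0.5·γ·B·N_γ·s_γ = 0.5 × 7.69 × 3.54 × 4.82 × 0.6 = 39.364 kPa
q_ult = 280.8 + 85.242 + 39.364 = 405.41 kPa.
q_net = 405.41 − 9.8432 = 395.56 kPa.
q_all(net) = 395.56 / 3 = 131.85 kPa.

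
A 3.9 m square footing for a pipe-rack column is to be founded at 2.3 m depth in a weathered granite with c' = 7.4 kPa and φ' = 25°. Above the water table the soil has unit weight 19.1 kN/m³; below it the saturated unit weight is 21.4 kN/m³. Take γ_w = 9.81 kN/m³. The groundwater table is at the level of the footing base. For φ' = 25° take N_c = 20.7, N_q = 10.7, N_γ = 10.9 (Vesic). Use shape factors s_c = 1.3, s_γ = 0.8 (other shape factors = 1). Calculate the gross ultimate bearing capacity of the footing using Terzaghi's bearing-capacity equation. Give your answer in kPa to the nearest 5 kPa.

q_ult ≈ 865 kPa

q = γ·D_f = 19.1 × 2.3 = 43.93 kPa.
For the ½γBN_γ term take γ' = 21.4 − 9.81 = 11.59 kN/m³ (soil below base is submerged).
c·N_c·s_c = 7.4 × 20.7 × 1.3 = 199.13 kPa
q·N_q = 43.93 × 10.7 = 470.05 kPa
0.5·γ·B·N_γ·s_γ = 0.5 × 11.59 × 3.9 × 10.9 × 0.8 = 197.08 kPa
q_ult = 199.13 + 470.05 + 197.08 = 866.26 kPa.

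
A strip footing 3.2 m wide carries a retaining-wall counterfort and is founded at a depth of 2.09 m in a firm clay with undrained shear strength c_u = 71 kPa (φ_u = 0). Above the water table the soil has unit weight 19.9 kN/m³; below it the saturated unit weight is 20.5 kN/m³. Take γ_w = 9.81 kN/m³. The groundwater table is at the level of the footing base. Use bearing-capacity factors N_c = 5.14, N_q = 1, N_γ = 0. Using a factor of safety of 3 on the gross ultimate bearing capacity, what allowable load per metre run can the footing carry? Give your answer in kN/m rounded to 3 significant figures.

q = γ·D_f = 19.9 × 2.09 = 41.591 kPa.
c·N_c = 71 × 5.14 = 364.94 kPa
q·N_q = 41.591 × 1 = 41.591 kPa
q_ult = 364.94 + 41.591 = 406.53 kPa.
Gross allowable pressure q_all = 406.53 / 3 = 135.51 kPa.
Allowable wall load = q_all × B = 135.51 × 3.2 = 433.63 kN per metre run.

≈ 434 kN/m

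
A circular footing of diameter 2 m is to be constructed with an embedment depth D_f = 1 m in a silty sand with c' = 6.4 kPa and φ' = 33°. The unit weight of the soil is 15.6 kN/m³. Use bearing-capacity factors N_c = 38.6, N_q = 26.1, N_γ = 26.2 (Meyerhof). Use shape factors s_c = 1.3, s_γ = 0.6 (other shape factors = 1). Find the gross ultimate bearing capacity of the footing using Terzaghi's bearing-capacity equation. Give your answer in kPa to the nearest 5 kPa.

Effective surcharge at the founding depth q = γ·D_f = 15.6 × 1 = 15.6 kPa.
q_ult = c·N_c·s_c + q·N_q + 0.5·γ·B·N_γ·s_γ
     = 6.4 × 38.6 × 1.3 + 15.6 × 26.1 + 0.5 × 15.6 × 2 × 26.2 × 0.6
     = 321.15 + 407.16 + 245.23 = 973.54 kPa.

q_ult ≈ 975 kPa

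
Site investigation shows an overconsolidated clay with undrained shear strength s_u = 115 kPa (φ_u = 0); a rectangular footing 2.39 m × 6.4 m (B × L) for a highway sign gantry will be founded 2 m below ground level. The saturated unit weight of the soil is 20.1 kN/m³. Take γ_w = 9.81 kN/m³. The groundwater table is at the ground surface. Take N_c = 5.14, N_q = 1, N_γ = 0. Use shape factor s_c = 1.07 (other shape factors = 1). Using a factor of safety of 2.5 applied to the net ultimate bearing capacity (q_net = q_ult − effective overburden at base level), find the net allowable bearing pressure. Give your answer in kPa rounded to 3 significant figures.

q_all(net) ≈ 253 kPa

γ' = 20.1 − 9.81 = 10.29 kN/m³ (submerged throughout). q = 10.29 × 2 = 20.58 kPa.
c·N_c·s_c = 115 × 5.14 × 1.07 = 632.48 kPa
q·N_q = 20.58 × 1 = 20.58 kPa
q_ult = 632.48 + 20.58 = 653.06 kPa.
Net ultimate: q_net = 653.06 − 20.58 = 632.48 kPa.
q_all(net) = 632.48 / 2.5 = 252.99 kPa.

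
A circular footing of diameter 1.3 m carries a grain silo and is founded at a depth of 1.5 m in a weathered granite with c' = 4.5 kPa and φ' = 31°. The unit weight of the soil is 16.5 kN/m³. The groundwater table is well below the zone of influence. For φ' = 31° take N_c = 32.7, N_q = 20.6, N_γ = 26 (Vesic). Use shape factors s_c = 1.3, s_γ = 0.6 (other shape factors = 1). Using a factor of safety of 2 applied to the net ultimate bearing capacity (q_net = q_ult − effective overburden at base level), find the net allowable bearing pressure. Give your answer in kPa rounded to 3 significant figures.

q = γ·D_f = 16.5 × 1.5 = 24.75 kPa.
c·N_c·s_c = 4.5 × 32.7 × 1.3 = 191.3 kPa
q·N_q = 24.75 × 20.6 = 509.85 kPa
0.5·γ·B·N_γ·s_γ = 0.5 × 16.5 × 1.3 × 26 × 0.6 = 167.31 kPa
q_ult = 191.3 + 509.85 + 167.31 = 868.45 kPa.
Net ultimate: q_net = 868.45 − 24.75 = 843.7 kPa.
q_all(net) = 843.7 / 2 = 421.85 kPa.

q_all(net) ≈ 422 kPa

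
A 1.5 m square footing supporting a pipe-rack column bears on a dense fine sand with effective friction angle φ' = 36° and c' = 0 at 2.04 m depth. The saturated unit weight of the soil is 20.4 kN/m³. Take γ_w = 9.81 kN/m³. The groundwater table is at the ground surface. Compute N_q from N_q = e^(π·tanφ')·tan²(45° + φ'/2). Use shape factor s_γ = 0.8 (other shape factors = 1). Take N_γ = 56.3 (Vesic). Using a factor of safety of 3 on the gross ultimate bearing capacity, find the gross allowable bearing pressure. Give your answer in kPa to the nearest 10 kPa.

q_all ≈ 390 kPa

N_q = e^(π·tan36°)·tan²(63°) = 37.75.
γ' = 20.4 − 9.81 = 10.59 kN/m³ (submerged throughout). q = 10.59 × 2.04 = 21.604 kPa; the same γ' applies in the ½γBN_γ term.
q·N_q = 21.604 × 37.752 = 815.59 kPa
0.5·γ·B·N_γ·s_γ = 0.5 × 10.59 × 1.5 × 56.3 × 0.8 = 357.73 kPa
q_ult = 815.59 + 357.73 = 1173.3 kPa.
q_all = 1173.3 / 3 = 391.11 kPa.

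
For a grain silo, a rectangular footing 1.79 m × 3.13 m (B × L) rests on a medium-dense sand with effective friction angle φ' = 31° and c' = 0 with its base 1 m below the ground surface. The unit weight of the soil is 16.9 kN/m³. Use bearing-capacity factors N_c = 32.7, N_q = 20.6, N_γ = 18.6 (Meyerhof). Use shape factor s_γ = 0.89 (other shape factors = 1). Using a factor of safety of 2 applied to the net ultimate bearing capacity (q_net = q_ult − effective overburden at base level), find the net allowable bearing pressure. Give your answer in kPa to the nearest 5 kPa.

q_all(net) ≈ 290 kPa

Effective surcharge at the founding depth q = γ·D_f = 16.9 × 1 = 16.9 kPa.
q_ult = q·N_q + 0.5·γ·B·N_γ·s_γ
     = 16.9 × 20.6 + 0.5 × 16.9 × 1.79 × 18.6 × 0.89
     = 348.14 + 250.39 = 598.53 kPa.
Net ultimate: q_net = 598.53 − 16.9 = 581.63 kPa.
q_all(net) = 581.63 / 2 = 290.81 kPa.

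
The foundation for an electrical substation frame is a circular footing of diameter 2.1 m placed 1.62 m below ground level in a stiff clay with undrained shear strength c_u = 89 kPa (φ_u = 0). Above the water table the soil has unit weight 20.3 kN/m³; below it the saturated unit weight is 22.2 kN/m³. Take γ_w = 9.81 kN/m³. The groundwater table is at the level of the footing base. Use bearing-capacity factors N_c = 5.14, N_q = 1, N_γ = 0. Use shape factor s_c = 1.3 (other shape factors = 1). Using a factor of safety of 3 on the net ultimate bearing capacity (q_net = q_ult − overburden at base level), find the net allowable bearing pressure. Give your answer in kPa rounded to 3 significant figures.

Effective surcharge at the founding depth q = γ·D_f = 20.3 × 1.62 = 32.886 kPa.
q_ult = c·N_c·s_c + q·N_q
     = 89 × 5.14 × 1.3 + 32.886 × 1
     = 594.7 + 32.886 = 627.58 kPa.
q_net = 627.58 − 32.886 = 594.7 kPa.
q_all(net) = 594.7 / 3 = 198.23 kPa.

q_all(net) ≈ 198 kPa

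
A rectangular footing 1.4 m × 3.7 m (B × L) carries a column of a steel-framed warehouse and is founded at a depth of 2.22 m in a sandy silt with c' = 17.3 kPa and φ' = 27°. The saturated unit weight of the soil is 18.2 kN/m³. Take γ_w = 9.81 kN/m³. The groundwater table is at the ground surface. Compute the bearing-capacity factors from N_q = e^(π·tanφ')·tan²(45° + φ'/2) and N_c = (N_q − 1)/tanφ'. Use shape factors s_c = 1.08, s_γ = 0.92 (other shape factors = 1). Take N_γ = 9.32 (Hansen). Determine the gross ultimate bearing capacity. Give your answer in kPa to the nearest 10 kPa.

tan27° = 0.5095, so N_q = e^(π×0.5095)·tan²(58.5°) = 4.957 × 2.663 = 13.2.
N_c = (13.2 − 1)/tan27° = 23.94.
γ' = 18.2 − 9.81 = 8.39 kN/m³ (submerged throughout). q = 8.39 × 2.22 = 18.626 kPa; the same γ' applies in the ½γBN_γ term.
c·N_c·s_c = 17.3 × 23.942 × 1.08 = 447.34 kPa
q·N_q = 18.626 × 13.199 = 245.84 kPa
0.5·γ·B·N_γ·s_γ = 0.5 × 8.39 × 1.4 × 9.32 × 0.92 = 50.357 kPa
q_ult = 447.34 + 245.84 + 50.357 = 743.54 kPa.

q_ult ≈ 740 kPa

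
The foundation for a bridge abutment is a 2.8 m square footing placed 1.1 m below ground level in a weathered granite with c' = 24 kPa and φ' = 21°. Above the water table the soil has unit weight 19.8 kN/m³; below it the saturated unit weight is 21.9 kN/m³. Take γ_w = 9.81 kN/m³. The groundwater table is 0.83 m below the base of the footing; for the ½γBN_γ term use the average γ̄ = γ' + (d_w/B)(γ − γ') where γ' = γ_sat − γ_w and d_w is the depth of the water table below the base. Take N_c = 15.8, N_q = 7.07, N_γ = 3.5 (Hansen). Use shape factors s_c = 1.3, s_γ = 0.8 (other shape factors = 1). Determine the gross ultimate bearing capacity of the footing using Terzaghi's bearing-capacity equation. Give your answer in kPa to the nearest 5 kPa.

Effective surcharge at the founding depth q = γ·D_f = 19.8 × 1.1 = 21.78 kPa.
With d_w = 0.83 m < B, γ̄ = 12.09 + (0.83/2.8) × (19.8 − 12.09) = 14.375 kN/m³.
q_ult = c·N_c·s_c + q·N_q + 0.5·γ·B·N_γ·s_γ
     = 24 × 15.8 × 1.3 + 21.78 × 7.07 + 0.5 × 14.375 × 2.8 × 3.5 × 0.8
     = 492.96 + 153.98 + 56.352 = 703.3 kPa.

q_ult ≈ 705 kPa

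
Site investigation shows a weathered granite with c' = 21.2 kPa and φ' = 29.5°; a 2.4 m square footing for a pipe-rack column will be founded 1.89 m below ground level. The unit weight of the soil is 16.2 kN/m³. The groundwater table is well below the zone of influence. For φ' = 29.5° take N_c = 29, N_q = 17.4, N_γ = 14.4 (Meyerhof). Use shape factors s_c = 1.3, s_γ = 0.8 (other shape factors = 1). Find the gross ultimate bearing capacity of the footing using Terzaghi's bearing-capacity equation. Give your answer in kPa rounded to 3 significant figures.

q_ult ≈ 1560 kPa

Effective surcharge at the founding depth q = γ·D_f = 16.2 × 1.89 = 30.618 kPa.
q_ult = c·N_c·s_c + q·N_q + 0.5·γ·B·N_γ·s_γ
     = 21.2 × 29 × 1.3 + 30.618 × 17.4 + 0.5 × 16.2 × 2.4 × 14.4 × 0.8
     = 799.24 + 532.75 + 223.95 = 1555.9 kPa.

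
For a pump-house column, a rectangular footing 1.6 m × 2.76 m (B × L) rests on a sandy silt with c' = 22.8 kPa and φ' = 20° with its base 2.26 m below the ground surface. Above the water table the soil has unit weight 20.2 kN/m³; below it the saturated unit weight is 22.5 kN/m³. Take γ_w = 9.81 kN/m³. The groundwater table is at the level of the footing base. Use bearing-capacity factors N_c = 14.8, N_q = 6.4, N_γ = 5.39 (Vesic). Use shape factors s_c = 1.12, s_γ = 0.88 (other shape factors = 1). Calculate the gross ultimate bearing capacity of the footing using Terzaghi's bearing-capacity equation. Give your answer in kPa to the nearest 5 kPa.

q_ult ≈ 720 kPa

Effective surcharge at the founding depth q = γ·D_f = 20.2 × 2.26 = 45.652 kPa.
The water table coincides with the base, so in the self-weight term γ → γ' = 12.69 kN/m³.
q_ult = c·N_c·s_c + q·N_q + 0.5·γ·B·N_γ·s_γ
     = 22.8 × 14.8 × 1.12 + 45.652 × 6.4 + 0.5 × 12.69 × 1.6 × 5.39 × 0.88
     = 377.93 + 292.17 + 48.153 = 718.26 kPa.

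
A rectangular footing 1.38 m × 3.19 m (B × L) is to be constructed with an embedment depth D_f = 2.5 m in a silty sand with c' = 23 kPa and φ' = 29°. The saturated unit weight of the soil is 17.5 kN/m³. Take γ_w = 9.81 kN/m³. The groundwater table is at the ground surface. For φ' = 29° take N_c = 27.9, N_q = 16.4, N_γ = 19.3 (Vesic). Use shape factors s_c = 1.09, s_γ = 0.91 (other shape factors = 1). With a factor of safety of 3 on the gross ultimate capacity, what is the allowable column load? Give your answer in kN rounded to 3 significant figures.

P_all ≈ 1630 kN

Water table at ground surface, so effective unit weight γ' = 17.5 − 9.81 = 7.69 kN/m³ is used throughout; overburden q = 7.69 × 2.5 = 19.225 kPa; the same γ' applies in the ½γBN_γ term.
Cohesion term c·N_c·s_c = 23 × 27.9 × 1.09 = 699.45 kPa; surcharge term q·N_q = 19.225 × 16.4 = 315.29 kPa; self-weight term 0.5·γ·B·N_γ·s_γ = 0.5 × 7.69 × 1.38 × 19.3 × 0.91 = 93.191 kPa.
q_ult = 699.45 + 315.29 + 93.191 = 1107.9 kPa.
Gross allowable pressure q_all = 1107.9 / 3 = 369.31 kPa.
Footing area = 4.4022 m², so allowable column load = 369.31 × 4.4022 = 1625.8 kN.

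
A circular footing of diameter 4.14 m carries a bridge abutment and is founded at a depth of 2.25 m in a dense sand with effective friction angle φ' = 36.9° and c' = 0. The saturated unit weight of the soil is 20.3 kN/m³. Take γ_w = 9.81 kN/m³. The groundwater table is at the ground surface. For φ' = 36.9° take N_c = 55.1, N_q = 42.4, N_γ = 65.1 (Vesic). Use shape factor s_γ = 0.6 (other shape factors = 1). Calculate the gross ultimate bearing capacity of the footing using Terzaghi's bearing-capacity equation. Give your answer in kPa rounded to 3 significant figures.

q_ult ≈ 1850 kPa

With the water table at the surface the whole profile is submerged: γ' = 20.3 − 9.81 = 10.49 kN/m³, so q = γ'·D_f = 23.602 kPa; the same γ' applies in the ½γBN_γ term.
q_ult = q·N_q + 0.5·γ·B·N_γ·s_γ
     = 23.602 × 42.4 + 0.5 × 10.49 × 4.14 × 65.1 × 0.6
     = 1000.7 + 848.16 = 1848.9 kPa.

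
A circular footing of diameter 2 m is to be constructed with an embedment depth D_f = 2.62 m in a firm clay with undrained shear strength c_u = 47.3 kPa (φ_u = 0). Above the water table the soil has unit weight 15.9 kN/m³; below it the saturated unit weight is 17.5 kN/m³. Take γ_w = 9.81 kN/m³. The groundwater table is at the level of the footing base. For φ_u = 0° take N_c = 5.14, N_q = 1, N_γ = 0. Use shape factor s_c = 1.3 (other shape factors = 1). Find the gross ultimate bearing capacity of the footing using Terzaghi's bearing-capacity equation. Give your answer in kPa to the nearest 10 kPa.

q = γ·D_f = 15.9 × 2.62 = 41.658 kPa.
c·N_c·s_c = 47.3 × 5.14 × 1.3 = 316.06 kPa
q·N_q = 41.658 × 1 = 41.658 kPa
q_ult = 316.06 + 41.658 = 357.72 kPa.

q_ult ≈ 360 kPa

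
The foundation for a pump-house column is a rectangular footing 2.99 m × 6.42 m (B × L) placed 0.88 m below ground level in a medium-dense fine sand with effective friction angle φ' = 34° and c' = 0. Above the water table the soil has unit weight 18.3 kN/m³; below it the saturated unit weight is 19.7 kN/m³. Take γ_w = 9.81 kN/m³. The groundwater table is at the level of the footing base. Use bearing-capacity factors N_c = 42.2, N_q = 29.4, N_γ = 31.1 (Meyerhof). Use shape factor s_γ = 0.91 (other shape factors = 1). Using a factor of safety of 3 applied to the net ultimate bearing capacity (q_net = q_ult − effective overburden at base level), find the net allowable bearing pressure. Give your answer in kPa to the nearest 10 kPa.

Overburden at base level: q = 18.3 × 0.88 = 16.104 kPa.
Below the base the soil is submerged, so the ½γBN_γ term uses γ' = 19.7 − 9.81 = 9.89 kN/m³.
Surcharge term q·N_q = 16.104 × 29.4 = 473.46 kPa; self-weight term 0.5·γ·B·N_γ·s_γ = 0.5 × 9.89 × 2.99 × 31.1 × 0.91 = 418.45 kPa.
q_ult = 473.46 + 418.45 = 891.9 kPa.
Net ultimate: q_net = 891.9 − 16.104 = 875.8 kPa.
q_all(net) = 875.8 / 3 = 291.93 kPa.

q_all(net) ≈ 290 kPa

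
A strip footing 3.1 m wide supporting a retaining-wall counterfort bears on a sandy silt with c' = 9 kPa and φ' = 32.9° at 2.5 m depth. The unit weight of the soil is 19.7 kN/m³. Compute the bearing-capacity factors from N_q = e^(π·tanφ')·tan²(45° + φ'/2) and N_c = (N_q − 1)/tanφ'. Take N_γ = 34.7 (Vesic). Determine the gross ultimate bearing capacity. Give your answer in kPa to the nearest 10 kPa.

q_ult ≈ 2670 kPa

tan32.9° = 0.6469, so N_q = e^(π×0.6469)·tan²(61.45°) = 7.632 × 3.378 = 25.78.
N_c = (25.78 − 1)/tan32.9° = 38.31.
q = γ·D_f = 19.7 × 2.5 = 49.25 kPa.
c·N_c = 9 × 38.307 = 344.77 kPa
q·N_q = 49.25 × 25.782 = 1269.8 kPa
0.5·γ·B·N_γ = 0.5 × 19.7 × 3.1 × 34.7 = 1059.6 kPa
q_ult = 344.77 + 1269.8 + 1059.6 = 2674.1 kPa.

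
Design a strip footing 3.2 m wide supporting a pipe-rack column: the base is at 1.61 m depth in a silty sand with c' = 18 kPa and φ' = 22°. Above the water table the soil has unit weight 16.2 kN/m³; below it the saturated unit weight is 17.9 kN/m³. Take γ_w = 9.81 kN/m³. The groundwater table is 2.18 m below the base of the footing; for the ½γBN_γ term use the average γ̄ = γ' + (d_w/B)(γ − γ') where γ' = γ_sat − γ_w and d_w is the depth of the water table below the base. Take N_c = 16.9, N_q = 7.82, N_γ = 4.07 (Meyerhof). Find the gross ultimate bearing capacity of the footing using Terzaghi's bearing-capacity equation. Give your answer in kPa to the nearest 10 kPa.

q_ult ≈ 600 kPa

Overburden at base level: q = 16.2 × 1.61 = 26.082 kPa.
The water table is 2.18 m below the base (< B = 3.2 m), so the ½γBN_γ term uses γ̄ = γ' + (d_w/B)(γ − γ') = 8.09 + (2.18/3.2)(16.2 − 8.09) = 13.615 kN/m³.
Cohesion term c·N_c = 18 × 16.9 = 304.2 kPa; surcharge term q·N_q = 26.082 × 7.82 = 203.96 kPa; self-weight term 0.5·γ·B·N_γ = 0.5 × 13.615 × 3.2 × 4.07 = 88.66 kPa.
q_ult = 304.2 + 203.96 + 88.66 = 596.82 kPa.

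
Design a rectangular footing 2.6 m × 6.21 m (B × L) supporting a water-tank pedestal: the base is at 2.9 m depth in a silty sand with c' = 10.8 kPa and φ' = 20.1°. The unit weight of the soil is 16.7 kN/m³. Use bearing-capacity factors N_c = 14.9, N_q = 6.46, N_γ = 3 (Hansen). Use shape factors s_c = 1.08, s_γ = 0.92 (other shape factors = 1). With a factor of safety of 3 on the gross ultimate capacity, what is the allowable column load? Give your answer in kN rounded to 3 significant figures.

P_all ≈ 2940 kN

q = γ·D_f = 16.7 × 2.9 = 48.43 kPa.
c·N_c·s_c = 10.8 × 14.9 × 1.08 = 173.79 kPa
q·N_q = 48.43 × 6.46 = 312.86 kPa
0.5·γ·B·N_γ·s_γ = 0.5 × 16.7 × 2.6 × 3 × 0.92 = 59.92 kPa
q_ult = 173.79 + 312.86 + 59.92 = 546.57 kPa.
Gross allowable pressure q_all = 546.57 / 3 = 182.19 kPa.
Footing area = 16.146 m², so allowable column load = 182.19 × 16.146 = 2941.6 kN.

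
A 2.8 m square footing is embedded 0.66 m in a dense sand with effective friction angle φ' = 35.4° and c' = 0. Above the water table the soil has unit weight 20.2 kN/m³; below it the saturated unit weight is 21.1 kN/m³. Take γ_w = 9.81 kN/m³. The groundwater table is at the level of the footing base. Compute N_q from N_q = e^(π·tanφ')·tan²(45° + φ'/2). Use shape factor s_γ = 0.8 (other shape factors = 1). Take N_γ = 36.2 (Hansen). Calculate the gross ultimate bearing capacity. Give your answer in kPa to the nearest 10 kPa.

tan35.4° = 0.7107, so N_q = e^(π×0.7107)·tan²(62.7°) = 9.324 × 3.754 = 35.
q = γ·D_f = 20.2 × 0.66 = 13.332 kPa.
For the ½γBN_γ term take γ' = 21.1 − 9.81 = 11.29 kN/m³ (soil below base is submerged).
q·N_q = 13.332 × 35.001 = 466.63 kPa
0.5·γ·B·N_γ·s_γ = 0.5 × 11.29 × 2.8 × 36.2 × 0.8 = 457.74 kPa
q_ult = 466.63 + 457.74 = 924.37 kPa.

q_ult ≈ 920 kPa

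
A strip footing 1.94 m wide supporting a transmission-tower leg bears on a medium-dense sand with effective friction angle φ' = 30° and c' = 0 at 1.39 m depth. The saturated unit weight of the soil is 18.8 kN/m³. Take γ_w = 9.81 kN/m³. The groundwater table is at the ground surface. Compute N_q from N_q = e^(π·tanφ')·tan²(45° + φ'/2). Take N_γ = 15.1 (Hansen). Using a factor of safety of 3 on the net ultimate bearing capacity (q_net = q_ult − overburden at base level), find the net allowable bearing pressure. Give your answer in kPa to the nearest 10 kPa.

q_all(net) ≈ 120 kPa

N_q = e^(π·tan30°)·tan²(60°) = 18.4.
γ' = 18.8 − 9.81 = 8.99 kN/m³ (submerged throughout). q = 8.99 × 1.39 = 12.496 kPa; the same γ' applies in the ½γBN_γ term.
q·N_q = 12.496 × 18.401 = 229.94 kPa
0.5·γ·B·N_γ = 0.5 × 8.99 × 1.94 × 15.1 = 131.68 kPa
q_ult = 229.94 + 131.68 = 361.62 kPa.
q_net = 361.62 − 12.496 = 349.12 kPa.
q_all(net) = 349.12 / 3 = 116.37 kPa.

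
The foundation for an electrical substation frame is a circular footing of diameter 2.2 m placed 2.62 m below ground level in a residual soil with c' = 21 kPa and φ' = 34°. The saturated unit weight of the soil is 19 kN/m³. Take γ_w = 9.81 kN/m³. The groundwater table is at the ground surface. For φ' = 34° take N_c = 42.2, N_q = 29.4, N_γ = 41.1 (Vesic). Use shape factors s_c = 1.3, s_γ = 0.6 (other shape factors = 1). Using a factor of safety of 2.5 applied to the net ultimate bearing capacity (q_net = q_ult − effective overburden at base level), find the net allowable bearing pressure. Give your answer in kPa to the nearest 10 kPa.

q_all(net) ≈ 830 kPa

γ' = 19 − 9.81 = 9.19 kN/m³ (submerged throughout). q = 9.19 × 2.62 = 24.078 kPa; the same γ' applies in the ½γBN_γ term.
c·N_c·s_c = 21 × 42.2 × 1.3 = 1152.1 kPa
q·N_q = 24.078 × 29.4 = 707.89 kPa
0.5·γ·B·N_γ·s_γ = 0.5 × 9.19 × 2.2 × 41.1 × 0.6 = 249.29 kPa
q_ult = 1152.1 + 707.89 + 249.29 = 2109.2 kPa.
Net ultimate: q_net = 2109.2 − 24.078 = 2085.2 kPa.
q_all(net) = 2085.2 / 2.5 = 834.06 kPa.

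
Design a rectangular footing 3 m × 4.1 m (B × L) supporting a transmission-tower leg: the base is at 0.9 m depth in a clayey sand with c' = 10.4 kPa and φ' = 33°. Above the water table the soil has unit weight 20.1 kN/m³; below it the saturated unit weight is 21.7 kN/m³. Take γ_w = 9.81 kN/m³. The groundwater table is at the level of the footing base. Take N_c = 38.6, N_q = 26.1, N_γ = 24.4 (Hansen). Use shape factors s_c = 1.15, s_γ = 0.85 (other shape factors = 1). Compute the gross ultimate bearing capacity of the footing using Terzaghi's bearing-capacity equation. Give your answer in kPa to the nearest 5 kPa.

Overburden at base level: q = 20.1 × 0.9 = 18.09 kPa.
Below the base the soil is submerged, so the ½γBN_γ term uses γ' = 21.7 − 9.81 = 11.89 kN/m³.
Cohesion term c·N_c·s_c = 10.4 × 38.6 × 1.15 = 461.66 kPa; surcharge term q·N_q = 18.09 × 26.1 = 472.15 kPa; self-weight term 0.5·γ·B·N_γ·s_γ = 0.5 × 11.89 × 3 × 24.4 × 0.85 = 369.9 kPa.
q_ult = 461.66 + 472.15 + 369.9 = 1303.7 kPa.

q_ult ≈ 1305 kPa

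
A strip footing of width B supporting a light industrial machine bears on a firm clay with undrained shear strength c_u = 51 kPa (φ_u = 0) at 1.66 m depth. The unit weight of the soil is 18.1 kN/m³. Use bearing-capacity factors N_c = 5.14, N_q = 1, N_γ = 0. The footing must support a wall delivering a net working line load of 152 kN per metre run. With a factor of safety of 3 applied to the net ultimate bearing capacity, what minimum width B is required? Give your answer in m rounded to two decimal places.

B = 1.74 m

Effective surcharge at the founding depth q = γ·D_f = 18.1 × 1.66 = 30.046 kPa.
q_ult = c·N_c + q·N_q
     = 51 × 5.14 + 30.046 × 1
     = 262.14 + 30.046 = 292.19 kPa.
For φ = 0 the ½γBN_γ term vanishes, so q_ult is independent of B. q_net = 292.19 − 30.046 = 262.14 kPa; q_all(net) = 262.14/3 = 87.38 kPa.
Required width B = w / q_all(net) = 152 / 87.38 = 1.74 m.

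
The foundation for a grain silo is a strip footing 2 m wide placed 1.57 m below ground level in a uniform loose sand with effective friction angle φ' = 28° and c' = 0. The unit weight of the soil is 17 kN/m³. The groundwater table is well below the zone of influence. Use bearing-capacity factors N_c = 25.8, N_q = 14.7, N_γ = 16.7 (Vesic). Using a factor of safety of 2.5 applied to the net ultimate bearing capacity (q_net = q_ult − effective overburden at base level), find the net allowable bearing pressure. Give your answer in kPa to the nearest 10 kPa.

Overburden at base level: q = 17 × 1.57 = 26.69 kPa.
Surcharge term q·N_q = 26.69 × 14.7 = 392.34 kPa; self-weight term 0.5·γ·B·N_γ = 0.5 × 17 × 2 × 16.7 = 283.9 kPa.
q_ult = 392.34 + 283.9 = 676.24 kPa.
Net ultimate: q_net = 676.24 − 26.69 = 649.55 kPa.
q_all(net) = 649.55 / 2.5 = 259.82 kPa.

q_all(net) ≈ 260 kPa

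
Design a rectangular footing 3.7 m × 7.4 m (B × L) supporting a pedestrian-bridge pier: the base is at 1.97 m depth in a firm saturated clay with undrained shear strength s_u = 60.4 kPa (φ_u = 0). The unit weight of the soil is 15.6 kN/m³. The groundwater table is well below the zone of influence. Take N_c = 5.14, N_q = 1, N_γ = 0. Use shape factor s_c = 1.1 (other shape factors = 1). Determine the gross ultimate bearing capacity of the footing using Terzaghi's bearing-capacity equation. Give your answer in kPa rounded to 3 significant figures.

Overburden at base level: q = 15.6 × 1.97 = 30.732 kPa.
Cohesion term c·N_c·s_c = 60.4 × 5.14 × 1.1 = 341.5 kPa; surcharge term q·N_q = 30.732 × 1 = 30.732 kPa.
q_ult = 341.5 + 30.732 = 372.23 kPa.

q_ult ≈ 372 kPa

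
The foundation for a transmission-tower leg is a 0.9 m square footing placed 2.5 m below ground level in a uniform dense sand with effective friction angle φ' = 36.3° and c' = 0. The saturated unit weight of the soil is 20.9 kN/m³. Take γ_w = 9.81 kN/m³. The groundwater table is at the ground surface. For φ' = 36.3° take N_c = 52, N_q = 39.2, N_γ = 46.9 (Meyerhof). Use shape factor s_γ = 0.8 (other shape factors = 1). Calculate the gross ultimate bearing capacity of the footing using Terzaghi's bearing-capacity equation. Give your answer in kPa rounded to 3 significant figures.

γ' = 20.9 − 9.81 = 11.09 kN/m³ (submerged throughout). q = 11.09 × 2.5 = 27.725 kPa; the same γ' applies in the ½γBN_γ term.
q·N_q = 27.725 × 39.2 = 1086.8 kPa
0.5·γ·B·N_γ·s_γ = 0.5 × 11.09 × 0.9 × 46.9 × 0.8 = 187.24 kPa
q_ult = 1086.8 + 187.24 = 1274.1 kPa.

q_ult ≈ 1270 kPa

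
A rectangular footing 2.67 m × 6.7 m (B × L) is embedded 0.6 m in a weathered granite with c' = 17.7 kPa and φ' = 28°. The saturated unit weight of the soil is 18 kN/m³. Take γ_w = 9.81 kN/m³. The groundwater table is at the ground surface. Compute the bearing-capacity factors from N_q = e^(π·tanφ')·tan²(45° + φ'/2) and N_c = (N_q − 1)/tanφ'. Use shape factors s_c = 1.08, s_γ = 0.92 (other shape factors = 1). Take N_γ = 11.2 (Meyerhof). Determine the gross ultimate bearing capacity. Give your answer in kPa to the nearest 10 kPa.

q_ult ≈ 680 kPa

tan28° = 0.5317, so N_q = e^(π×0.5317)·tan²(59°) = 5.314 × 2.77 = 14.72.
N_c = (14.72 − 1)/tan28° = 25.8.
Water table at ground surface, so effective unit weight γ' = 18 − 9.81 = 8.19 kN/m³ is used throughout; overburden q = 8.19 × 0.6 = 4.914 kPa; the same γ' applies in the ½γBN_γ term.
Cohesion term c·N_c·s_c = 17.7 × 25.803 × 1.08 = 493.26 kPa; surcharge term q·N_q = 4.914 × 14.72 = 72.333 kPa; self-weight term 0.5·γ·B·N_γ·s_γ = 0.5 × 8.19 × 2.67 × 11.2 × 0.92 = 112.66 kPa.
q_ult = 493.26 + 72.333 + 112.66 = 678.25 kPa.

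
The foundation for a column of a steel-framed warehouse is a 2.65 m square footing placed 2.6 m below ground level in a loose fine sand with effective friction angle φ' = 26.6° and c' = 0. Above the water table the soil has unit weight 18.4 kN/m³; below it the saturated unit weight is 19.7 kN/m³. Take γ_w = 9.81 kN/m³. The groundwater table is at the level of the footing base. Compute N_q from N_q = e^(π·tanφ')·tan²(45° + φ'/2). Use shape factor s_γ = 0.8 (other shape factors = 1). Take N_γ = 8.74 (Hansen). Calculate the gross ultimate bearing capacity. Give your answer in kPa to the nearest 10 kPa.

tan26.6° = 0.5008, so N_q = e^(π×0.5008)·tan²(58.3°) = 4.822 × 2.622 = 12.64.
Effective surcharge at the founding depth q = γ·D_f = 18.4 × 2.6 = 47.84 kPa.
The water table coincides with the base, so in the self-weight term γ → γ' = 9.89 kN/m³.
q_ult = q·N_q + 0.5·γ·B·N_γ·s_γ
     = 47.84 × 12.641 + 0.5 × 9.89 × 2.65 × 8.74 × 0.8
     = 604.77 + 91.625 = 696.39 kPa.

q_ult ≈ 700 kPa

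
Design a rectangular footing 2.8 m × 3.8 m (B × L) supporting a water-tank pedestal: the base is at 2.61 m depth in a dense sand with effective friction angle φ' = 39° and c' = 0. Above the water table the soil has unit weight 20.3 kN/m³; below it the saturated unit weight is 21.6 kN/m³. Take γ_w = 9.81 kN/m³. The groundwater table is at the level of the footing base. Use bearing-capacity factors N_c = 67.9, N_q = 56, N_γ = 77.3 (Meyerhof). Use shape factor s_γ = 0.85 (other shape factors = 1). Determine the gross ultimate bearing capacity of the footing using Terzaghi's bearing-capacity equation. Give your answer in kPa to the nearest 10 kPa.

q = γ·D_f = 20.3 × 2.61 = 52.983 kPa.
For the ½γBN_γ term take γ' = 21.6 − 9.81 = 11.79 kN/m³ (soil below base is submerged).
q·N_q = 52.983 × 56 = 2967 kPa
0.5·γ·B·N_γ·s_γ = 0.5 × 11.79 × 2.8 × 77.3 × 0.85 = 1084.5 kPa
q_ult = 2967 + 1084.5 = 4051.6 kPa.

q_ult ≈ 4050 kPa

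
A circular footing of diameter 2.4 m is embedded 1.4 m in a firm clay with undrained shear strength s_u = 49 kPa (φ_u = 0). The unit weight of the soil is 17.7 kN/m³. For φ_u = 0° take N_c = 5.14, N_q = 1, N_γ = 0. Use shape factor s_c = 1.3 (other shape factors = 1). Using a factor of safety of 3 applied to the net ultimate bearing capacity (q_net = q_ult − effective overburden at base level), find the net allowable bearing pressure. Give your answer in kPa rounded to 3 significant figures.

q_all(net) ≈ 109 kPa

Effective surcharge at the founding depth q = γ·D_f = 17.7 × 1.4 = 24.78 kPa.
q_ult = c·N_c·s_c + q·N_q
     = 49 × 5.14 × 1.3 + 24.78 × 1
     = 327.42 + 24.78 = 352.2 kPa.
Net ultimate: q_net = 352.2 − 24.78 = 327.42 kPa.
q_all(net) = 327.42 / 3 = 109.14 kPa.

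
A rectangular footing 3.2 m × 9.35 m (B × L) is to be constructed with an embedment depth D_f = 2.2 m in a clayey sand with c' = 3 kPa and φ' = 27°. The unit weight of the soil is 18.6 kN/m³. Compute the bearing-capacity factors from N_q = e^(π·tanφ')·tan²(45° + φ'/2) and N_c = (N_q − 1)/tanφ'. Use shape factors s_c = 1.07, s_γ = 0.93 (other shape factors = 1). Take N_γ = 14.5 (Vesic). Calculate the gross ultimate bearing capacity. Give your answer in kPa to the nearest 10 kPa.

tan27° = 0.5095, so N_q = e^(π×0.5095)·tan²(58.5°) = 4.957 × 2.663 = 13.2.
N_c = (13.2 − 1)/tan27° = 23.94.
Overburden at base level: q = 18.6 × 2.2 = 40.92 kPa.
Cohesion term c·N_c·s_c = 3 × 23.942 × 1.07 = 76.854 kPa; surcharge term q·N_q = 40.92 × 13.199 = 540.11 kPa; self-weight term 0.5·γ·B·N_γ·s_γ = 0.5 × 18.6 × 3.2 × 14.5 × 0.93 = 401.31 kPa.
q_ult = 76.854 + 540.11 + 401.31 = 1018.3 kPa.

q_ult ≈ 1020 kPa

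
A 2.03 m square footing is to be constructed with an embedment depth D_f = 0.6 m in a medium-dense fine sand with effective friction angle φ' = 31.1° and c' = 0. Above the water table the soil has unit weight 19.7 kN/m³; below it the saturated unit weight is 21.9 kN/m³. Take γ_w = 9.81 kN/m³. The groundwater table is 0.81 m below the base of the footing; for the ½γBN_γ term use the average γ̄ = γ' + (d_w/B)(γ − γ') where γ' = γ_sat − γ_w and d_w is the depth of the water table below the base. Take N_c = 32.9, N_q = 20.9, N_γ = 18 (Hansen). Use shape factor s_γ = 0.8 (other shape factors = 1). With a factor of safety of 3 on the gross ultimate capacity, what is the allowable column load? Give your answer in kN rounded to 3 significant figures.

P_all ≈ 643 kN

Overburden at base level: q = 19.7 × 0.6 = 11.82 kPa.
The water table is 0.81 m below the base (< B = 2.03 m), so the ½γBN_γ term uses γ̄ = γ' + (d_w/B)(γ − γ') = 12.09 + (0.81/2.03)(19.7 − 12.09) = 15.127 kN/m³.
Surcharge term q·N_q = 11.82 × 20.9 = 247.04 kPa; self-weight term 0.5·γ·B·N_γ·s_γ = 0.5 × 15.127 × 2.03 × 18 × 0.8 = 221.09 kPa.
q_ult = 247.04 + 221.09 = 468.13 kPa.
Gross allowable pressure q_all = 468.13 / 3 = 156.04 kPa.
Footing area = 4.1209 m², so allowable column load = 156.04 × 4.1209 = 643.03 kN.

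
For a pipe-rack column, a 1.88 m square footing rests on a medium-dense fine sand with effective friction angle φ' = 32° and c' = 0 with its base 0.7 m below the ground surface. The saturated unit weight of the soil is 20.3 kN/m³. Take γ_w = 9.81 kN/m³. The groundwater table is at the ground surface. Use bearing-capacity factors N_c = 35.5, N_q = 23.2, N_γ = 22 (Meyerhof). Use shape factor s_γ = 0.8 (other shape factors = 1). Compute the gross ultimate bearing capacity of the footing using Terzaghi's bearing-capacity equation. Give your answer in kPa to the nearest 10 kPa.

Water table at ground surface, so effective unit weight γ' = 20.3 − 9.81 = 10.49 kN/m³ is used throughout; overburden q = 10.49 × 0.7 = 7.343 kPa; the same γ' applies in the ½γBN_γ term.
Surcharge term q·N_q = 7.343 × 23.2 = 170.36 kPa; self-weight term 0.5·γ·B·N_γ·s_γ = 0.5 × 10.49 × 1.88 × 22 × 0.8 = 173.55 kPa.
q_ult = 170.36 + 173.55 = 343.9 kPa.

q_ult ≈ 340 kPa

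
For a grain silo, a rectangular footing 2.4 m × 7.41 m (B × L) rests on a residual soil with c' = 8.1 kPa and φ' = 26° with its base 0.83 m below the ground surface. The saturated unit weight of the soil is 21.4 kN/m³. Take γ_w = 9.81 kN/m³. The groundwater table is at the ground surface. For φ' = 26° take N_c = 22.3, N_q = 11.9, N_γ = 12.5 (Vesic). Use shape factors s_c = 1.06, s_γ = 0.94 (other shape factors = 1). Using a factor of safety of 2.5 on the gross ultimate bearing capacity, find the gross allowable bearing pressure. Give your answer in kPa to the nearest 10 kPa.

Water table at ground surface, so effective unit weight γ' = 21.4 − 9.81 = 11.59 kN/m³ is used throughout; overburden q = 11.59 × 0.83 = 9.6197 kPa; the same γ' applies in the ½γBN_γ term.
Cohesion term c·N_c·s_c = 8.1 × 22.3 × 1.06 = 191.47 kPa; surcharge term q·N_q = 9.6197 × 11.9 = 114.47 kPa; self-weight term 0.5·γ·B·N_γ·s_γ = 0.5 × 11.59 × 2.4 × 12.5 × 0.94 = 163.42 kPa.
q_ult = 191.47 + 114.47 + 163.42 = 469.36 kPa.
q_all = 469.36 / 2.5 = 187.74 kPa.

q_all ≈ 190 kPa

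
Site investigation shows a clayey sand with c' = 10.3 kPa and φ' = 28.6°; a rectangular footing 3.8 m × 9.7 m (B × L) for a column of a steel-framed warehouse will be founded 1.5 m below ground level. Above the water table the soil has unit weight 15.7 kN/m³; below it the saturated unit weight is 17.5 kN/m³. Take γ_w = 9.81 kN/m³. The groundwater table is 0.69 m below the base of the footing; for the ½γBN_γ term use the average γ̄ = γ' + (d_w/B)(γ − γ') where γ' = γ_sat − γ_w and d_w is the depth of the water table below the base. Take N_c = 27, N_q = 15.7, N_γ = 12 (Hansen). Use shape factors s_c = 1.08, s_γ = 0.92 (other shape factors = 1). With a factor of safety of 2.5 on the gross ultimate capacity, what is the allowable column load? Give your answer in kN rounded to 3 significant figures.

P_all ≈ 12700 kN

Overburden at base level: q = 15.7 × 1.5 = 23.55 kPa.
The water table is 0.69 m below the base (< B = 3.8 m), so the ½γBN_γ term uses γ̄ = γ' + (d_w/B)(γ − γ') = 7.69 + (0.69/3.8)(15.7 − 7.69) = 9.1444 kN/m³.
Cohesion term c·N_c·s_c = 10.3 × 27 × 1.08 = 300.35 kPa; surcharge term q·N_q = 23.55 × 15.7 = 369.73 kPa; self-weight term 0.5·γ·B·N_γ·s_γ = 0.5 × 9.1444 × 3.8 × 12 × 0.92 = 191.81 kPa.
q_ult = 300.35 + 369.73 + 191.81 = 861.9 kPa.
Gross allowable pressure q_all = 861.9 / 2.5 = 344.76 kPa.
Footing area = 36.86 m², so allowable column load = 344.76 × 36.86 = 12708 kN.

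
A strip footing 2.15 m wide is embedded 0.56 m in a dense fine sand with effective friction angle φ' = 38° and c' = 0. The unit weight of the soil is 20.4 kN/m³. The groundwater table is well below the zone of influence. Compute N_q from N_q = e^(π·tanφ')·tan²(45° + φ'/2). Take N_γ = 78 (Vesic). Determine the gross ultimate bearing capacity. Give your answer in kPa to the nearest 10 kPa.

q_ult ≈ 2270 kPa

tan38° = 0.7813, so N_q = e^(π×0.7813)·tan²(64°) = 11.64 × 4.204 = 48.93.
Effective surcharge at the founding depth q = γ·D_f = 20.4 × 0.56 = 11.424 kPa.
q_ult = q·N_q + 0.5·γ·B·N_γ
     = 11.424 × 48.933 + 0.5 × 20.4 × 2.15 × 78
     = 559.01 + 1710.5 = 2269.6 kPa.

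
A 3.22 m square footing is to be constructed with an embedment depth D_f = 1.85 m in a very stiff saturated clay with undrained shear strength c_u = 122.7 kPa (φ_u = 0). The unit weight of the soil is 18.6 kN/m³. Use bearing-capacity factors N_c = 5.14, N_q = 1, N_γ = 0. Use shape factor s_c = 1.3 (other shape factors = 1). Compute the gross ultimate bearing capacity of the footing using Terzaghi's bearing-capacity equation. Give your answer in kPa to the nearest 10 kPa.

Effective surcharge at the founding depth q = γ·D_f = 18.6 × 1.85 = 34.41 kPa.
q_ult = c·N_c·s_c + q·N_q
     = 122.7 × 5.14 × 1.3 + 34.41 × 1
     = 819.88 + 34.41 = 854.29 kPa.

q_ult ≈ 850 kPa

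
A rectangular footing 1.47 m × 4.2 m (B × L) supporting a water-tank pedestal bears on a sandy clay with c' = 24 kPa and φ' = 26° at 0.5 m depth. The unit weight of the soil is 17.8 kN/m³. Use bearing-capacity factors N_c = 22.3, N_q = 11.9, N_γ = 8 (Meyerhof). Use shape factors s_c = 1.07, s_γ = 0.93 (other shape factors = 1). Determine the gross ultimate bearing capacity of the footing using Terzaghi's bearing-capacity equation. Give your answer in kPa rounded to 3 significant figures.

q = γ·D_f = 17.8 × 0.5 = 8.9 kPa.
c·N_c·s_c = 24 × 22.3 × 1.07 = 572.66 kPa
q·N_q = 8.9 × 11.9 = 105.91 kPa
0.5·γ·B·N_γ·s_γ = 0.5 × 17.8 × 1.47 × 8 × 0.93 = 97.338 kPa
q_ult = 572.66 + 105.91 + 97.338 = 775.91 kPa.

q_ult ≈ 776 kPa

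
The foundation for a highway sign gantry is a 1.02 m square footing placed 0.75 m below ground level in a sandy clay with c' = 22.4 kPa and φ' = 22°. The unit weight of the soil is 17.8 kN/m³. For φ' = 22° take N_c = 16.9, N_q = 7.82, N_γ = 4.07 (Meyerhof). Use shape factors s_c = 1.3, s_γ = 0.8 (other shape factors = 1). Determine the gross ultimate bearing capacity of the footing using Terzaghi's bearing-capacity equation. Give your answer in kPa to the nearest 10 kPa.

q_ult ≈ 630 kPa

q = γ·D_f = 17.8 × 0.75 = 13.35 kPa.
c·N_c·s_c = 22.4 × 16.9 × 1.3 = 492.13 kPa
q·N_q = 13.35 × 7.82 = 104.4 kPa
0.5·γ·B·N_γ·s_γ = 0.5 × 17.8 × 1.02 × 4.07 × 0.8 = 29.558 kPa
q_ult = 492.13 + 104.4 + 29.558 = 626.08 kPa.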